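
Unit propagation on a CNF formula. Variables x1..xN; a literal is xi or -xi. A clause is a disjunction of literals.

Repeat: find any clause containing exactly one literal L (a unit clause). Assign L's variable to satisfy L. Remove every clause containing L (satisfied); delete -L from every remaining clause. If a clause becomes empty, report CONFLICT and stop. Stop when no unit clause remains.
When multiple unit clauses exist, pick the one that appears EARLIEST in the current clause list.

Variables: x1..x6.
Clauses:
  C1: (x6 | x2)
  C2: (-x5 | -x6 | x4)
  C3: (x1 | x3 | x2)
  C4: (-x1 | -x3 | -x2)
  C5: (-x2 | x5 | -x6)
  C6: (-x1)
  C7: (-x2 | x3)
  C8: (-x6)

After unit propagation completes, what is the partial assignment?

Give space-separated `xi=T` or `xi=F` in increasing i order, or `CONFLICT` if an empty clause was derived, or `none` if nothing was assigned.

Answer: x1=F x2=T x3=T x6=F

Derivation:
unit clause [-1] forces x1=F; simplify:
  drop 1 from [1, 3, 2] -> [3, 2]
  satisfied 2 clause(s); 6 remain; assigned so far: [1]
unit clause [-6] forces x6=F; simplify:
  drop 6 from [6, 2] -> [2]
  satisfied 3 clause(s); 3 remain; assigned so far: [1, 6]
unit clause [2] forces x2=T; simplify:
  drop -2 from [-2, 3] -> [3]
  satisfied 2 clause(s); 1 remain; assigned so far: [1, 2, 6]
unit clause [3] forces x3=T; simplify:
  satisfied 1 clause(s); 0 remain; assigned so far: [1, 2, 3, 6]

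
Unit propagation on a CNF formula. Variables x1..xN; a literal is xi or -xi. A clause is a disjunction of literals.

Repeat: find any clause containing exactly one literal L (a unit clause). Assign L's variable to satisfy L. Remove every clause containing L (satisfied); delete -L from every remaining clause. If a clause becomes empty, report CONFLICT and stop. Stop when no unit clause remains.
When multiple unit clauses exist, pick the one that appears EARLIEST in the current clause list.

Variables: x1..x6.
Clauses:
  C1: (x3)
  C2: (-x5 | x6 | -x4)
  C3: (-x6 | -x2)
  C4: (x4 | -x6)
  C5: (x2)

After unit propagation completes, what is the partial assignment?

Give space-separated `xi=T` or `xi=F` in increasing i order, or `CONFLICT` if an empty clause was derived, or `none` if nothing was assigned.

Answer: x2=T x3=T x6=F

Derivation:
unit clause [3] forces x3=T; simplify:
  satisfied 1 clause(s); 4 remain; assigned so far: [3]
unit clause [2] forces x2=T; simplify:
  drop -2 from [-6, -2] -> [-6]
  satisfied 1 clause(s); 3 remain; assigned so far: [2, 3]
unit clause [-6] forces x6=F; simplify:
  drop 6 from [-5, 6, -4] -> [-5, -4]
  satisfied 2 clause(s); 1 remain; assigned so far: [2, 3, 6]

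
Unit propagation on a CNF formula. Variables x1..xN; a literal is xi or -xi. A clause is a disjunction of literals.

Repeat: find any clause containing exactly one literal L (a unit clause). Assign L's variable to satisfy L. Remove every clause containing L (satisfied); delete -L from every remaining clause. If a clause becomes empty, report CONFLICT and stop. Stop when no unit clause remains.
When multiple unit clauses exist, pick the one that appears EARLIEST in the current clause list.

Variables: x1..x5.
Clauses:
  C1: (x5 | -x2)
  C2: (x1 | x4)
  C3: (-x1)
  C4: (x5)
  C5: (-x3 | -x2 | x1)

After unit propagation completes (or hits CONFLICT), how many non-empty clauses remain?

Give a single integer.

Answer: 1

Derivation:
unit clause [-1] forces x1=F; simplify:
  drop 1 from [1, 4] -> [4]
  drop 1 from [-3, -2, 1] -> [-3, -2]
  satisfied 1 clause(s); 4 remain; assigned so far: [1]
unit clause [4] forces x4=T; simplify:
  satisfied 1 clause(s); 3 remain; assigned so far: [1, 4]
unit clause [5] forces x5=T; simplify:
  satisfied 2 clause(s); 1 remain; assigned so far: [1, 4, 5]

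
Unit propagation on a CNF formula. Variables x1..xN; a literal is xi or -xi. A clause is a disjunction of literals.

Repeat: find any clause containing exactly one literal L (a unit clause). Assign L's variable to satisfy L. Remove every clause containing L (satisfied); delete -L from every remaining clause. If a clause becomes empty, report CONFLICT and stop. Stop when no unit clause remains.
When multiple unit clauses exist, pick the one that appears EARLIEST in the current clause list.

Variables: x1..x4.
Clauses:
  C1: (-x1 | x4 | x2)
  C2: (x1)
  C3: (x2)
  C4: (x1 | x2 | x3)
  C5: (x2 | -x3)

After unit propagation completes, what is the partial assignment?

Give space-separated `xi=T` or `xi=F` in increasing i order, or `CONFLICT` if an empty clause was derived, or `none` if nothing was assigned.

Answer: x1=T x2=T

Derivation:
unit clause [1] forces x1=T; simplify:
  drop -1 from [-1, 4, 2] -> [4, 2]
  satisfied 2 clause(s); 3 remain; assigned so far: [1]
unit clause [2] forces x2=T; simplify:
  satisfied 3 clause(s); 0 remain; assigned so far: [1, 2]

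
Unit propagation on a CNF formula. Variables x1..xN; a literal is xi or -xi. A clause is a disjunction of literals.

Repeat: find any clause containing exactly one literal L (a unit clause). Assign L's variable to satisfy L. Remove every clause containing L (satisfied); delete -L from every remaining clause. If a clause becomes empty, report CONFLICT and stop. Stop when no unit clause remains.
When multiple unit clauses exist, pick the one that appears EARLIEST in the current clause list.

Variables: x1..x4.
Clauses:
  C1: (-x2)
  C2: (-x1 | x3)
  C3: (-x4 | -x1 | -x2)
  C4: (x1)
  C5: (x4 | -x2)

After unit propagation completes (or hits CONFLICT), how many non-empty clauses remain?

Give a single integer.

unit clause [-2] forces x2=F; simplify:
  satisfied 3 clause(s); 2 remain; assigned so far: [2]
unit clause [1] forces x1=T; simplify:
  drop -1 from [-1, 3] -> [3]
  satisfied 1 clause(s); 1 remain; assigned so far: [1, 2]
unit clause [3] forces x3=T; simplify:
  satisfied 1 clause(s); 0 remain; assigned so far: [1, 2, 3]

Answer: 0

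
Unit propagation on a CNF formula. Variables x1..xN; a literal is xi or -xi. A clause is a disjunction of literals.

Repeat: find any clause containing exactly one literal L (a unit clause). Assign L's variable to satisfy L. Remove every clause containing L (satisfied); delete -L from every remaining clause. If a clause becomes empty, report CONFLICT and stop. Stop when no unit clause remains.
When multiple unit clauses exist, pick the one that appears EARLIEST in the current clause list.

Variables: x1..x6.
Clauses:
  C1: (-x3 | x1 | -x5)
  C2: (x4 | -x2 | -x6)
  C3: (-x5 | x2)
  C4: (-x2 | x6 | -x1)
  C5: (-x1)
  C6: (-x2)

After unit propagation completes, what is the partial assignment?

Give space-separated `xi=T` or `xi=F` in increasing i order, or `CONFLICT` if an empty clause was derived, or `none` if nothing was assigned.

unit clause [-1] forces x1=F; simplify:
  drop 1 from [-3, 1, -5] -> [-3, -5]
  satisfied 2 clause(s); 4 remain; assigned so far: [1]
unit clause [-2] forces x2=F; simplify:
  drop 2 from [-5, 2] -> [-5]
  satisfied 2 clause(s); 2 remain; assigned so far: [1, 2]
unit clause [-5] forces x5=F; simplify:
  satisfied 2 clause(s); 0 remain; assigned so far: [1, 2, 5]

Answer: x1=F x2=F x5=F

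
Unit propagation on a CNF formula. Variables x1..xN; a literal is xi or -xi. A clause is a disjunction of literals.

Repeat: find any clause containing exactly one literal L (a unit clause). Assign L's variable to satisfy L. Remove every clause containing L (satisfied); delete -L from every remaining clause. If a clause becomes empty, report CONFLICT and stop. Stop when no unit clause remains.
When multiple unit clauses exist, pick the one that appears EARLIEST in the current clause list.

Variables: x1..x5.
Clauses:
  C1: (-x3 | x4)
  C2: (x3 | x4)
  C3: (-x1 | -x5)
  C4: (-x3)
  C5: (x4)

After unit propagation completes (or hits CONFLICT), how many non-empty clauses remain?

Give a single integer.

Answer: 1

Derivation:
unit clause [-3] forces x3=F; simplify:
  drop 3 from [3, 4] -> [4]
  satisfied 2 clause(s); 3 remain; assigned so far: [3]
unit clause [4] forces x4=T; simplify:
  satisfied 2 clause(s); 1 remain; assigned so far: [3, 4]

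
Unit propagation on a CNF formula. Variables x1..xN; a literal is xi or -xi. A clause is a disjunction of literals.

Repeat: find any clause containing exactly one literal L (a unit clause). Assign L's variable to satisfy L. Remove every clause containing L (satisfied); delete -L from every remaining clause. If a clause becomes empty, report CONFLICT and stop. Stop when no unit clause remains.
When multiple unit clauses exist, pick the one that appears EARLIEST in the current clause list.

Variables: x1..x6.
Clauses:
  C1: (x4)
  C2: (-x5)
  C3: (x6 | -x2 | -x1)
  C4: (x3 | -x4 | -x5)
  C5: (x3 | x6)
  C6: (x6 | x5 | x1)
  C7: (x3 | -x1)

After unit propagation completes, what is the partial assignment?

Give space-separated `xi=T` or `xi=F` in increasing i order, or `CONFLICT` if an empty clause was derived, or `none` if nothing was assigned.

Answer: x4=T x5=F

Derivation:
unit clause [4] forces x4=T; simplify:
  drop -4 from [3, -4, -5] -> [3, -5]
  satisfied 1 clause(s); 6 remain; assigned so far: [4]
unit clause [-5] forces x5=F; simplify:
  drop 5 from [6, 5, 1] -> [6, 1]
  satisfied 2 clause(s); 4 remain; assigned so far: [4, 5]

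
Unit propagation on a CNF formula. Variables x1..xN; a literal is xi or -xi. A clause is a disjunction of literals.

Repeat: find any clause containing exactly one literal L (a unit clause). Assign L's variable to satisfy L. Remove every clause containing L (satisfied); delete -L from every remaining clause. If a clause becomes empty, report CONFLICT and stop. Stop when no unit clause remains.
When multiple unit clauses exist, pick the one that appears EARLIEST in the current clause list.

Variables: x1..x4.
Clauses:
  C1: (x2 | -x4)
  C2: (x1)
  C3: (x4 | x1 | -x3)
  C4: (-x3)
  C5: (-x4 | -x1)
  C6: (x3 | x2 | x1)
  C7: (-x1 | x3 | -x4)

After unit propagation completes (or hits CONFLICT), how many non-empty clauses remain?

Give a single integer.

Answer: 0

Derivation:
unit clause [1] forces x1=T; simplify:
  drop -1 from [-4, -1] -> [-4]
  drop -1 from [-1, 3, -4] -> [3, -4]
  satisfied 3 clause(s); 4 remain; assigned so far: [1]
unit clause [-3] forces x3=F; simplify:
  drop 3 from [3, -4] -> [-4]
  satisfied 1 clause(s); 3 remain; assigned so far: [1, 3]
unit clause [-4] forces x4=F; simplify:
  satisfied 3 clause(s); 0 remain; assigned so far: [1, 3, 4]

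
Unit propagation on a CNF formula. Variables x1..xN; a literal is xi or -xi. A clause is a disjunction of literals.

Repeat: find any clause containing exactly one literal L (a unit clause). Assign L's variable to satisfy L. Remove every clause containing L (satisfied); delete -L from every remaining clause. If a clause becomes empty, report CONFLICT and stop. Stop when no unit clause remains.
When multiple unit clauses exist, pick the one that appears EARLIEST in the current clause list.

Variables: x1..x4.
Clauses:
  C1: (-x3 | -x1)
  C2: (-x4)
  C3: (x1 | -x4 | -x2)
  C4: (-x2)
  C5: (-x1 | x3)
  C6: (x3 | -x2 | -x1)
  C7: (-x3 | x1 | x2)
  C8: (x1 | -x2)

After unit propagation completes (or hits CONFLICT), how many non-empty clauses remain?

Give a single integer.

Answer: 3

Derivation:
unit clause [-4] forces x4=F; simplify:
  satisfied 2 clause(s); 6 remain; assigned so far: [4]
unit clause [-2] forces x2=F; simplify:
  drop 2 from [-3, 1, 2] -> [-3, 1]
  satisfied 3 clause(s); 3 remain; assigned so far: [2, 4]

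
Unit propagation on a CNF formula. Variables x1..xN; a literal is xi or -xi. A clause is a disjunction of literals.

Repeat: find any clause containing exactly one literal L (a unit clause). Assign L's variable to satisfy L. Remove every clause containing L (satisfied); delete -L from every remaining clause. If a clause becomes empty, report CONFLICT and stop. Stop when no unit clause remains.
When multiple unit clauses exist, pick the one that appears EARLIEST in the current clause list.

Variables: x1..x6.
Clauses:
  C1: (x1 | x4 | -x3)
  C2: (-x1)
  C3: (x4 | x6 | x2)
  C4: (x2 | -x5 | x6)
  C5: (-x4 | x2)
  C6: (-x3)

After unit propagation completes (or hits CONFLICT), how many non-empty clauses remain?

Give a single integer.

unit clause [-1] forces x1=F; simplify:
  drop 1 from [1, 4, -3] -> [4, -3]
  satisfied 1 clause(s); 5 remain; assigned so far: [1]
unit clause [-3] forces x3=F; simplify:
  satisfied 2 clause(s); 3 remain; assigned so far: [1, 3]

Answer: 3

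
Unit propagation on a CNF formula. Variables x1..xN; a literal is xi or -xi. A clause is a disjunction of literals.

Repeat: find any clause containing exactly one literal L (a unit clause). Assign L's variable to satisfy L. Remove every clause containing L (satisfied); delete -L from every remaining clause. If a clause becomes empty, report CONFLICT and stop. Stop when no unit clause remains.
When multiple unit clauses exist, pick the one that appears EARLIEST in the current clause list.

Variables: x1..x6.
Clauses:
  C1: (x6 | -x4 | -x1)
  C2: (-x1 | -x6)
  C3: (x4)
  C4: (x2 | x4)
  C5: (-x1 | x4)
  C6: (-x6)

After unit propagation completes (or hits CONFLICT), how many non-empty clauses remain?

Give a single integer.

unit clause [4] forces x4=T; simplify:
  drop -4 from [6, -4, -1] -> [6, -1]
  satisfied 3 clause(s); 3 remain; assigned so far: [4]
unit clause [-6] forces x6=F; simplify:
  drop 6 from [6, -1] -> [-1]
  satisfied 2 clause(s); 1 remain; assigned so far: [4, 6]
unit clause [-1] forces x1=F; simplify:
  satisfied 1 clause(s); 0 remain; assigned so far: [1, 4, 6]

Answer: 0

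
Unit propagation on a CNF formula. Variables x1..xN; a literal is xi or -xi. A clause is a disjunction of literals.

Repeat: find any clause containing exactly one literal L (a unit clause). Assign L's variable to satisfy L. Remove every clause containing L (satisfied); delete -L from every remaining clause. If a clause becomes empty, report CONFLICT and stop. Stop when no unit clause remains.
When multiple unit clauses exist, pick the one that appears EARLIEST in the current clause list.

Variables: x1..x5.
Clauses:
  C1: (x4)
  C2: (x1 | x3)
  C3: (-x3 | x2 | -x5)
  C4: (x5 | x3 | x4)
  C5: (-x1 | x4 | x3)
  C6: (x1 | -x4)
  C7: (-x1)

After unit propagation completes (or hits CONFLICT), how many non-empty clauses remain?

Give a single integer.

unit clause [4] forces x4=T; simplify:
  drop -4 from [1, -4] -> [1]
  satisfied 3 clause(s); 4 remain; assigned so far: [4]
unit clause [1] forces x1=T; simplify:
  drop -1 from [-1] -> [] (empty!)
  satisfied 2 clause(s); 2 remain; assigned so far: [1, 4]
CONFLICT (empty clause)

Answer: 1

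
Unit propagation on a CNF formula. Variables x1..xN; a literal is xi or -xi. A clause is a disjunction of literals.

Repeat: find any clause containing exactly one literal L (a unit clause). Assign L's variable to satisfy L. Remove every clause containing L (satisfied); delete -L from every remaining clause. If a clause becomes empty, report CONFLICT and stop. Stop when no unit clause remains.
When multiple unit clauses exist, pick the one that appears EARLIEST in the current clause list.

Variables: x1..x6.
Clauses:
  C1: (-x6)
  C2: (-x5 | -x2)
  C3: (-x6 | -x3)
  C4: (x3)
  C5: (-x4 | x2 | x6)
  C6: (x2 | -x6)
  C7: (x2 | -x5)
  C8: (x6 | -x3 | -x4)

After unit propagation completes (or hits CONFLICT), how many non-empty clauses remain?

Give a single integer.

unit clause [-6] forces x6=F; simplify:
  drop 6 from [-4, 2, 6] -> [-4, 2]
  drop 6 from [6, -3, -4] -> [-3, -4]
  satisfied 3 clause(s); 5 remain; assigned so far: [6]
unit clause [3] forces x3=T; simplify:
  drop -3 from [-3, -4] -> [-4]
  satisfied 1 clause(s); 4 remain; assigned so far: [3, 6]
unit clause [-4] forces x4=F; simplify:
  satisfied 2 clause(s); 2 remain; assigned so far: [3, 4, 6]

Answer: 2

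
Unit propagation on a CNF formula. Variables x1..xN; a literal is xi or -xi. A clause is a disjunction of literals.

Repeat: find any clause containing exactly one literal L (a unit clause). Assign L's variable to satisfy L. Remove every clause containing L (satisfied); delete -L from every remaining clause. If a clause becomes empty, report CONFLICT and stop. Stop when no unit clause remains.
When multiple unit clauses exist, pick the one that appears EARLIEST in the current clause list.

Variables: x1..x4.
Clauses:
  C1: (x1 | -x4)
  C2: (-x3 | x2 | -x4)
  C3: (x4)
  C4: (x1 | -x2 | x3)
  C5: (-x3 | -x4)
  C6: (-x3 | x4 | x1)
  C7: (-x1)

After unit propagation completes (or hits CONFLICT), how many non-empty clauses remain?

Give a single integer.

unit clause [4] forces x4=T; simplify:
  drop -4 from [1, -4] -> [1]
  drop -4 from [-3, 2, -4] -> [-3, 2]
  drop -4 from [-3, -4] -> [-3]
  satisfied 2 clause(s); 5 remain; assigned so far: [4]
unit clause [1] forces x1=T; simplify:
  drop -1 from [-1] -> [] (empty!)
  satisfied 2 clause(s); 3 remain; assigned so far: [1, 4]
CONFLICT (empty clause)

Answer: 2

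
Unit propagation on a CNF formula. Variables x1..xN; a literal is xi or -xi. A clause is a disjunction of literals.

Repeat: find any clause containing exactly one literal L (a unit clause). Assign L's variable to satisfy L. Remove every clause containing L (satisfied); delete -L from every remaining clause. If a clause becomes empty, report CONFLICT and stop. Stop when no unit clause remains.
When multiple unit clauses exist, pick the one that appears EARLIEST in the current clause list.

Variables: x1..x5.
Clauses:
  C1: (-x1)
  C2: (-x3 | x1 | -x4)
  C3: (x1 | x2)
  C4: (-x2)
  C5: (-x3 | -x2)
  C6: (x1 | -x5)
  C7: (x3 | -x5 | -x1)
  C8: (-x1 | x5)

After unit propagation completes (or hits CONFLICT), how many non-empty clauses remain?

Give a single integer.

unit clause [-1] forces x1=F; simplify:
  drop 1 from [-3, 1, -4] -> [-3, -4]
  drop 1 from [1, 2] -> [2]
  drop 1 from [1, -5] -> [-5]
  satisfied 3 clause(s); 5 remain; assigned so far: [1]
unit clause [2] forces x2=T; simplify:
  drop -2 from [-2] -> [] (empty!)
  drop -2 from [-3, -2] -> [-3]
  satisfied 1 clause(s); 4 remain; assigned so far: [1, 2]
CONFLICT (empty clause)

Answer: 3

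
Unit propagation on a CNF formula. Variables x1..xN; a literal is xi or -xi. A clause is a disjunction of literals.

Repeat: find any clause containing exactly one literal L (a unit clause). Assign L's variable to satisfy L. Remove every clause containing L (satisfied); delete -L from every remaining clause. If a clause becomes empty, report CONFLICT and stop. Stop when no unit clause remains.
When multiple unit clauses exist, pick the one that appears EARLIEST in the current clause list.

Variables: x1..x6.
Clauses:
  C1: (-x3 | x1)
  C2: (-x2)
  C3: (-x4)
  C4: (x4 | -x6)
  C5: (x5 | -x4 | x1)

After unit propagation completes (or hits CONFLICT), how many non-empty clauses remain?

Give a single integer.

unit clause [-2] forces x2=F; simplify:
  satisfied 1 clause(s); 4 remain; assigned so far: [2]
unit clause [-4] forces x4=F; simplify:
  drop 4 from [4, -6] -> [-6]
  satisfied 2 clause(s); 2 remain; assigned so far: [2, 4]
unit clause [-6] forces x6=F; simplify:
  satisfied 1 clause(s); 1 remain; assigned so far: [2, 4, 6]

Answer: 1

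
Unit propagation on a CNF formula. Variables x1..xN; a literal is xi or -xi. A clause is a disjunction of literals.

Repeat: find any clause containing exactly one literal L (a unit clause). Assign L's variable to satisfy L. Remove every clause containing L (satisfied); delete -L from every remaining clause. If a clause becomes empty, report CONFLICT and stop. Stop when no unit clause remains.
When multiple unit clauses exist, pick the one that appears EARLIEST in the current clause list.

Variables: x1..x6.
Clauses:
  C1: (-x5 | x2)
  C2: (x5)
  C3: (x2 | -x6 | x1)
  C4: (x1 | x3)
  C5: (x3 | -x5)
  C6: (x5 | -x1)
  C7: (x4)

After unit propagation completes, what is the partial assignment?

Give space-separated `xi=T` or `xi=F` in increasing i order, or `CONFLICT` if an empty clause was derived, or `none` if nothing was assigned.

Answer: x2=T x3=T x4=T x5=T

Derivation:
unit clause [5] forces x5=T; simplify:
  drop -5 from [-5, 2] -> [2]
  drop -5 from [3, -5] -> [3]
  satisfied 2 clause(s); 5 remain; assigned so far: [5]
unit clause [2] forces x2=T; simplify:
  satisfied 2 clause(s); 3 remain; assigned so far: [2, 5]
unit clause [3] forces x3=T; simplify:
  satisfied 2 clause(s); 1 remain; assigned so far: [2, 3, 5]
unit clause [4] forces x4=T; simplify:
  satisfied 1 clause(s); 0 remain; assigned so far: [2, 3, 4, 5]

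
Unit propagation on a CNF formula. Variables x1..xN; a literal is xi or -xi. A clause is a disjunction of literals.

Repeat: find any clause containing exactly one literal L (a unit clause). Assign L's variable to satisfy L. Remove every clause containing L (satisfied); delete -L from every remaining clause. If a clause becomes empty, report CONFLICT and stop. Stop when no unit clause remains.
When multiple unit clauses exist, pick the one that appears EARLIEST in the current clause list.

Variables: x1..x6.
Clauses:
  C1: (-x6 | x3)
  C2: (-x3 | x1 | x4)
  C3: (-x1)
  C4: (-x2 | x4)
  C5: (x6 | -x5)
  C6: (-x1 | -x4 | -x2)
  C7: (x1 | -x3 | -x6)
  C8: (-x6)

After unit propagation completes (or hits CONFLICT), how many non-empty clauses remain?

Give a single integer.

Answer: 2

Derivation:
unit clause [-1] forces x1=F; simplify:
  drop 1 from [-3, 1, 4] -> [-3, 4]
  drop 1 from [1, -3, -6] -> [-3, -6]
  satisfied 2 clause(s); 6 remain; assigned so far: [1]
unit clause [-6] forces x6=F; simplify:
  drop 6 from [6, -5] -> [-5]
  satisfied 3 clause(s); 3 remain; assigned so far: [1, 6]
unit clause [-5] forces x5=F; simplify:
  satisfied 1 clause(s); 2 remain; assigned so far: [1, 5, 6]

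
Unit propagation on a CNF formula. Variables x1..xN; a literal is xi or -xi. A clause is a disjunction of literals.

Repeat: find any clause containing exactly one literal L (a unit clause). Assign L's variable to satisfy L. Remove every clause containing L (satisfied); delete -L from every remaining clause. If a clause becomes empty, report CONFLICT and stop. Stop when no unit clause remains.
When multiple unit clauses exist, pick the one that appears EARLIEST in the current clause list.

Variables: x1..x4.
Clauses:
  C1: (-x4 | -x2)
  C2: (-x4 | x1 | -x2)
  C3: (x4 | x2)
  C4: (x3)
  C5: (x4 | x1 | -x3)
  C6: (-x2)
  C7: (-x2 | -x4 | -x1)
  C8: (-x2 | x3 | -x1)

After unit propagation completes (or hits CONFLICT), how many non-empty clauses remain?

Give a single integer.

unit clause [3] forces x3=T; simplify:
  drop -3 from [4, 1, -3] -> [4, 1]
  satisfied 2 clause(s); 6 remain; assigned so far: [3]
unit clause [-2] forces x2=F; simplify:
  drop 2 from [4, 2] -> [4]
  satisfied 4 clause(s); 2 remain; assigned so far: [2, 3]
unit clause [4] forces x4=T; simplify:
  satisfied 2 clause(s); 0 remain; assigned so far: [2, 3, 4]

Answer: 0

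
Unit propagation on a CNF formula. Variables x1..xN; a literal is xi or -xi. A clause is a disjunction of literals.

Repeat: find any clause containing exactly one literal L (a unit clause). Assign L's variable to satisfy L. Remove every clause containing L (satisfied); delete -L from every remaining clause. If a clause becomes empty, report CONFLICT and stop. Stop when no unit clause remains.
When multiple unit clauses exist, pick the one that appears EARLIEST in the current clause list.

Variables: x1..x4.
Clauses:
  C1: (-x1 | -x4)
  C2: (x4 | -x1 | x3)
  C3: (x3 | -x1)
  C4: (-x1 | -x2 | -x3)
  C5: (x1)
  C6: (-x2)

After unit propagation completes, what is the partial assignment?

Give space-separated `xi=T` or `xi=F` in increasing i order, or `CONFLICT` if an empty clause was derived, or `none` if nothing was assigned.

Answer: x1=T x2=F x3=T x4=F

Derivation:
unit clause [1] forces x1=T; simplify:
  drop -1 from [-1, -4] -> [-4]
  drop -1 from [4, -1, 3] -> [4, 3]
  drop -1 from [3, -1] -> [3]
  drop -1 from [-1, -2, -3] -> [-2, -3]
  satisfied 1 clause(s); 5 remain; assigned so far: [1]
unit clause [-4] forces x4=F; simplify:
  drop 4 from [4, 3] -> [3]
  satisfied 1 clause(s); 4 remain; assigned so far: [1, 4]
unit clause [3] forces x3=T; simplify:
  drop -3 from [-2, -3] -> [-2]
  satisfied 2 clause(s); 2 remain; assigned so far: [1, 3, 4]
unit clause [-2] forces x2=F; simplify:
  satisfied 2 clause(s); 0 remain; assigned so far: [1, 2, 3, 4]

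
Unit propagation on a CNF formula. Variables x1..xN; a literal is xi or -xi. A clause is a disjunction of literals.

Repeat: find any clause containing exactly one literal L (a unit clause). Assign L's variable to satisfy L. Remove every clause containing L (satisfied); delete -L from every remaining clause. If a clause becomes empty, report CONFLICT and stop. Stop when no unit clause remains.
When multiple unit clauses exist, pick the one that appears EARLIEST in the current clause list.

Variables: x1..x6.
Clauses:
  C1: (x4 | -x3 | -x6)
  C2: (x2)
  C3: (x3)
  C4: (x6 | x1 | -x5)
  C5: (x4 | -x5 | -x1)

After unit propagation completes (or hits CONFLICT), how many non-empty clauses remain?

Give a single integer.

Answer: 3

Derivation:
unit clause [2] forces x2=T; simplify:
  satisfied 1 clause(s); 4 remain; assigned so far: [2]
unit clause [3] forces x3=T; simplify:
  drop -3 from [4, -3, -6] -> [4, -6]
  satisfied 1 clause(s); 3 remain; assigned so far: [2, 3]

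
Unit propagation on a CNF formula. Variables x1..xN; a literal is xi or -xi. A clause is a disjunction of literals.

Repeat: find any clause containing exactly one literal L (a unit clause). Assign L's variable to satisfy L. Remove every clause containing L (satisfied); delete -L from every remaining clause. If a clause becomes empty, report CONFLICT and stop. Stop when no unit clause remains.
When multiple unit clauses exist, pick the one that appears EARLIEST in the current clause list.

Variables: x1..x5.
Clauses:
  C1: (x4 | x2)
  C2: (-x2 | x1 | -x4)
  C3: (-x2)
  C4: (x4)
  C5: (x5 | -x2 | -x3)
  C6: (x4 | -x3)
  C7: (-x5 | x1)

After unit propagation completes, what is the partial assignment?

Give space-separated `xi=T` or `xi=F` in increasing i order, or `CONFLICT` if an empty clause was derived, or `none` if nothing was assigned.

Answer: x2=F x4=T

Derivation:
unit clause [-2] forces x2=F; simplify:
  drop 2 from [4, 2] -> [4]
  satisfied 3 clause(s); 4 remain; assigned so far: [2]
unit clause [4] forces x4=T; simplify:
  satisfied 3 clause(s); 1 remain; assigned so far: [2, 4]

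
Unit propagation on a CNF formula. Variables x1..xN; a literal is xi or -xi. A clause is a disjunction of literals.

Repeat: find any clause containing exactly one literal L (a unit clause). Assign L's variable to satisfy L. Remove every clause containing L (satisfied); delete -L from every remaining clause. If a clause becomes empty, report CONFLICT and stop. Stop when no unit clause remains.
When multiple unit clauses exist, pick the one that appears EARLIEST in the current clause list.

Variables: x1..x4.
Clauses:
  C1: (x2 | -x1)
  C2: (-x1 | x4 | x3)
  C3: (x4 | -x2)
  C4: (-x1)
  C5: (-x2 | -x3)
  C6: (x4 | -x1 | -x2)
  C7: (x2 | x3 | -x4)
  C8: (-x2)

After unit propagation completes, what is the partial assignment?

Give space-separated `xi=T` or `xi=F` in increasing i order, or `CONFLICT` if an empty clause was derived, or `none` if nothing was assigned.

Answer: x1=F x2=F

Derivation:
unit clause [-1] forces x1=F; simplify:
  satisfied 4 clause(s); 4 remain; assigned so far: [1]
unit clause [-2] forces x2=F; simplify:
  drop 2 from [2, 3, -4] -> [3, -4]
  satisfied 3 clause(s); 1 remain; assigned so far: [1, 2]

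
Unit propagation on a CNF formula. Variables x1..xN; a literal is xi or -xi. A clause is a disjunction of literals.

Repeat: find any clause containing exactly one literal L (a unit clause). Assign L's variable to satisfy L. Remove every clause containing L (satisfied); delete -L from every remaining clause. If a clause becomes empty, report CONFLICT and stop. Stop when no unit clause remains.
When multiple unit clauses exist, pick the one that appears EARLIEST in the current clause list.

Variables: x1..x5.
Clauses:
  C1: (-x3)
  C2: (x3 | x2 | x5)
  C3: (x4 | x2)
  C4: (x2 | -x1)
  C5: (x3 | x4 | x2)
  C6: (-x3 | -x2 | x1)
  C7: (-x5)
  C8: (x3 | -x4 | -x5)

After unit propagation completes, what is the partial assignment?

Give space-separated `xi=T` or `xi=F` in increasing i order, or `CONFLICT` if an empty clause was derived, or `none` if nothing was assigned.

unit clause [-3] forces x3=F; simplify:
  drop 3 from [3, 2, 5] -> [2, 5]
  drop 3 from [3, 4, 2] -> [4, 2]
  drop 3 from [3, -4, -5] -> [-4, -5]
  satisfied 2 clause(s); 6 remain; assigned so far: [3]
unit clause [-5] forces x5=F; simplify:
  drop 5 from [2, 5] -> [2]
  satisfied 2 clause(s); 4 remain; assigned so far: [3, 5]
unit clause [2] forces x2=T; simplify:
  satisfied 4 clause(s); 0 remain; assigned so far: [2, 3, 5]

Answer: x2=T x3=F x5=F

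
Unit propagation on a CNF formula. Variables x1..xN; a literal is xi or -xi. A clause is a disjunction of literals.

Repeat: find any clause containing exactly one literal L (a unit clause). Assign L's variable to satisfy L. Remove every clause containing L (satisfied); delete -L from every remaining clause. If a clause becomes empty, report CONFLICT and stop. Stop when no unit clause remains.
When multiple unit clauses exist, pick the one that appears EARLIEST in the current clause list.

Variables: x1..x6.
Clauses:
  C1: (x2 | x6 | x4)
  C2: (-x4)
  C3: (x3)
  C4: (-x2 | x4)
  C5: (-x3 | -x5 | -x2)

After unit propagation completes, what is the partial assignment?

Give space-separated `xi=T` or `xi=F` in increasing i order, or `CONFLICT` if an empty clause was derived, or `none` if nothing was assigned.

Answer: x2=F x3=T x4=F x6=T

Derivation:
unit clause [-4] forces x4=F; simplify:
  drop 4 from [2, 6, 4] -> [2, 6]
  drop 4 from [-2, 4] -> [-2]
  satisfied 1 clause(s); 4 remain; assigned so far: [4]
unit clause [3] forces x3=T; simplify:
  drop -3 from [-3, -5, -2] -> [-5, -2]
  satisfied 1 clause(s); 3 remain; assigned so far: [3, 4]
unit clause [-2] forces x2=F; simplify:
  drop 2 from [2, 6] -> [6]
  satisfied 2 clause(s); 1 remain; assigned so far: [2, 3, 4]
unit clause [6] forces x6=T; simplify:
  satisfied 1 clause(s); 0 remain; assigned so far: [2, 3, 4, 6]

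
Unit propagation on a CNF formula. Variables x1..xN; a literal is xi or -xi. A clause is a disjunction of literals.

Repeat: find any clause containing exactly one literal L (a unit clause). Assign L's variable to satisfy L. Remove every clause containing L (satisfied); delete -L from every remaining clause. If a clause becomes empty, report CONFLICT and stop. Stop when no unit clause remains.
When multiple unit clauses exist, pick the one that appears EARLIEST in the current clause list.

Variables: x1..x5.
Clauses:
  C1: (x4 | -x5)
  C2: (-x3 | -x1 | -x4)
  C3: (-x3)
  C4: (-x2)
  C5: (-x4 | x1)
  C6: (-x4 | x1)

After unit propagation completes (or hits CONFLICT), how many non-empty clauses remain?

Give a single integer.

unit clause [-3] forces x3=F; simplify:
  satisfied 2 clause(s); 4 remain; assigned so far: [3]
unit clause [-2] forces x2=F; simplify:
  satisfied 1 clause(s); 3 remain; assigned so far: [2, 3]

Answer: 3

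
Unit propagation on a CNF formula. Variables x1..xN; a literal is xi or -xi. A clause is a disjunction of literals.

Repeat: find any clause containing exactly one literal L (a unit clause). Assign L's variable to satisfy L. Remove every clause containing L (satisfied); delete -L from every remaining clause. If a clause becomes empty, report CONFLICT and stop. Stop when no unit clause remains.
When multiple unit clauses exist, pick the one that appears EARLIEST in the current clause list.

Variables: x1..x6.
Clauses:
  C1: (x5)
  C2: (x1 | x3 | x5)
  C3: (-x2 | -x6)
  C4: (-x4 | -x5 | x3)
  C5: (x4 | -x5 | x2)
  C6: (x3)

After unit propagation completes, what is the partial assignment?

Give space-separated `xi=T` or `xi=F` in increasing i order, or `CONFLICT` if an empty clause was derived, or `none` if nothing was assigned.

Answer: x3=T x5=T

Derivation:
unit clause [5] forces x5=T; simplify:
  drop -5 from [-4, -5, 3] -> [-4, 3]
  drop -5 from [4, -5, 2] -> [4, 2]
  satisfied 2 clause(s); 4 remain; assigned so far: [5]
unit clause [3] forces x3=T; simplify:
  satisfied 2 clause(s); 2 remain; assigned so far: [3, 5]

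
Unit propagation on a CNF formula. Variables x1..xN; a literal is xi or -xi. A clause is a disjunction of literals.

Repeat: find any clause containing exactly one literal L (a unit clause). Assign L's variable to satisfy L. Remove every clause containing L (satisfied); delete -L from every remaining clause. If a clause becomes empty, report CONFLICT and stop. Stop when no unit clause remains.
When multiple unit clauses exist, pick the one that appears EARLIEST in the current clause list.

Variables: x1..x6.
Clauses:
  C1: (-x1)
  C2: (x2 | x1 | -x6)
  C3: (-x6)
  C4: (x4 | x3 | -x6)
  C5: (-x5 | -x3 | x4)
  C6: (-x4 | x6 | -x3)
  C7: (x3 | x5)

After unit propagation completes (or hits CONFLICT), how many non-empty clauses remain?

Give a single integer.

unit clause [-1] forces x1=F; simplify:
  drop 1 from [2, 1, -6] -> [2, -6]
  satisfied 1 clause(s); 6 remain; assigned so far: [1]
unit clause [-6] forces x6=F; simplify:
  drop 6 from [-4, 6, -3] -> [-4, -3]
  satisfied 3 clause(s); 3 remain; assigned so far: [1, 6]

Answer: 3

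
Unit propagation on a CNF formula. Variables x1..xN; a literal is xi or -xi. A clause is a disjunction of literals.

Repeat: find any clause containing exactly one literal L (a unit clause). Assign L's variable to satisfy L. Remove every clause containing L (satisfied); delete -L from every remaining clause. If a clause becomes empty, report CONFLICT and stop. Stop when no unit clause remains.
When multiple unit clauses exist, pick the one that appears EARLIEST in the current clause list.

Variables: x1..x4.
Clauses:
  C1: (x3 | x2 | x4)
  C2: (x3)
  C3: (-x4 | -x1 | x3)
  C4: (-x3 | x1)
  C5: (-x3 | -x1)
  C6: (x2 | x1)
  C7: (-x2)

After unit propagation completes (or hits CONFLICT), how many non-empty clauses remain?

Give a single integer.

Answer: 1

Derivation:
unit clause [3] forces x3=T; simplify:
  drop -3 from [-3, 1] -> [1]
  drop -3 from [-3, -1] -> [-1]
  satisfied 3 clause(s); 4 remain; assigned so far: [3]
unit clause [1] forces x1=T; simplify:
  drop -1 from [-1] -> [] (empty!)
  satisfied 2 clause(s); 2 remain; assigned so far: [1, 3]
CONFLICT (empty clause)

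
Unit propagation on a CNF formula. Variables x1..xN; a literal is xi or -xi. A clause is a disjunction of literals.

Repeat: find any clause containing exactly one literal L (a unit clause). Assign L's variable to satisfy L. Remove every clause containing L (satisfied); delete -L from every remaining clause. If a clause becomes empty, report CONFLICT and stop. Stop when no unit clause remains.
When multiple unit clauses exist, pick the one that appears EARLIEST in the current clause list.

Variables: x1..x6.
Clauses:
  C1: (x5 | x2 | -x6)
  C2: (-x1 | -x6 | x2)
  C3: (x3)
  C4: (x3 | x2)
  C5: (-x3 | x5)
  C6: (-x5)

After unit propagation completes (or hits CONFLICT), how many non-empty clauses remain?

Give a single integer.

unit clause [3] forces x3=T; simplify:
  drop -3 from [-3, 5] -> [5]
  satisfied 2 clause(s); 4 remain; assigned so far: [3]
unit clause [5] forces x5=T; simplify:
  drop -5 from [-5] -> [] (empty!)
  satisfied 2 clause(s); 2 remain; assigned so far: [3, 5]
CONFLICT (empty clause)

Answer: 1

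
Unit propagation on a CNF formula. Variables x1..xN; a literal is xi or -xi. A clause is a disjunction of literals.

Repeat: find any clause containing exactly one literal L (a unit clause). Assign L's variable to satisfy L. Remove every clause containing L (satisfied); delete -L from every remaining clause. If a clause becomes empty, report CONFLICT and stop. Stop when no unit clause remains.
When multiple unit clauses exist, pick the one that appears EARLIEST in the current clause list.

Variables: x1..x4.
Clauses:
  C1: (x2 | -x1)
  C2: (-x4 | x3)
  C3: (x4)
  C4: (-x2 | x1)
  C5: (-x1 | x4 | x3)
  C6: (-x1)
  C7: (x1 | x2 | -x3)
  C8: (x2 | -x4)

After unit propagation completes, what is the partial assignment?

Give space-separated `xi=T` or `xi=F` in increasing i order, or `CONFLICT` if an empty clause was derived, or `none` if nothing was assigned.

unit clause [4] forces x4=T; simplify:
  drop -4 from [-4, 3] -> [3]
  drop -4 from [2, -4] -> [2]
  satisfied 2 clause(s); 6 remain; assigned so far: [4]
unit clause [3] forces x3=T; simplify:
  drop -3 from [1, 2, -3] -> [1, 2]
  satisfied 1 clause(s); 5 remain; assigned so far: [3, 4]
unit clause [-1] forces x1=F; simplify:
  drop 1 from [-2, 1] -> [-2]
  drop 1 from [1, 2] -> [2]
  satisfied 2 clause(s); 3 remain; assigned so far: [1, 3, 4]
unit clause [-2] forces x2=F; simplify:
  drop 2 from [2] -> [] (empty!)
  drop 2 from [2] -> [] (empty!)
  satisfied 1 clause(s); 2 remain; assigned so far: [1, 2, 3, 4]
CONFLICT (empty clause)

Answer: CONFLICT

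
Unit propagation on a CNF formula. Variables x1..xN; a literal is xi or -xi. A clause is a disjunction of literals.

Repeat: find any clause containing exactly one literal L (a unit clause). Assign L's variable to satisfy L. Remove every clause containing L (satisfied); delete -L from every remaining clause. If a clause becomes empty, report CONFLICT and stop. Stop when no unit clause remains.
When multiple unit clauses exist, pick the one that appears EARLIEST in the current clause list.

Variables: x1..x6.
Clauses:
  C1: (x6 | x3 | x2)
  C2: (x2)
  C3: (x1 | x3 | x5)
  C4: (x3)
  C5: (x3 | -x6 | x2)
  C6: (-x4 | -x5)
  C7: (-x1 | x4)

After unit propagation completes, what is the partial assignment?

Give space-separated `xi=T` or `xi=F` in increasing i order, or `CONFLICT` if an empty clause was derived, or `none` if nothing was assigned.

unit clause [2] forces x2=T; simplify:
  satisfied 3 clause(s); 4 remain; assigned so far: [2]
unit clause [3] forces x3=T; simplify:
  satisfied 2 clause(s); 2 remain; assigned so far: [2, 3]

Answer: x2=T x3=T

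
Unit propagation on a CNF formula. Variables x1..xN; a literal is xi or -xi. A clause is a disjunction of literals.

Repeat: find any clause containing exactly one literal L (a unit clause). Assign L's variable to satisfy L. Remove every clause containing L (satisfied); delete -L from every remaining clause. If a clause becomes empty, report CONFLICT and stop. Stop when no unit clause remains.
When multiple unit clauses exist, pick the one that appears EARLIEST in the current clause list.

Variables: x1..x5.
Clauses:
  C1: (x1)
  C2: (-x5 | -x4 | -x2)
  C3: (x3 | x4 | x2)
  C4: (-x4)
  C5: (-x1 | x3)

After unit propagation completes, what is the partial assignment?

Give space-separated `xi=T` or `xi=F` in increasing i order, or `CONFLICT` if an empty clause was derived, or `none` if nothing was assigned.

Answer: x1=T x3=T x4=F

Derivation:
unit clause [1] forces x1=T; simplify:
  drop -1 from [-1, 3] -> [3]
  satisfied 1 clause(s); 4 remain; assigned so far: [1]
unit clause [-4] forces x4=F; simplify:
  drop 4 from [3, 4, 2] -> [3, 2]
  satisfied 2 clause(s); 2 remain; assigned so far: [1, 4]
unit clause [3] forces x3=T; simplify:
  satisfied 2 clause(s); 0 remain; assigned so far: [1, 3, 4]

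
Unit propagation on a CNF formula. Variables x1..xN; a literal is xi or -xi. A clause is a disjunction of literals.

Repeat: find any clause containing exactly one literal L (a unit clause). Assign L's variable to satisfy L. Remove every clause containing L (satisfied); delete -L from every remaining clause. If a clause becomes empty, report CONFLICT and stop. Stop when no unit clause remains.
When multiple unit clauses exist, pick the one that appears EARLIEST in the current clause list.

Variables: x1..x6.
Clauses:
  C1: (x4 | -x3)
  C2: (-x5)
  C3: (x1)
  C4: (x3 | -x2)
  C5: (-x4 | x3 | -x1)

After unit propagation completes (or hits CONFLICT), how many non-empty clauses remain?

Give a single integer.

unit clause [-5] forces x5=F; simplify:
  satisfied 1 clause(s); 4 remain; assigned so far: [5]
unit clause [1] forces x1=T; simplify:
  drop -1 from [-4, 3, -1] -> [-4, 3]
  satisfied 1 clause(s); 3 remain; assigned so far: [1, 5]

Answer: 3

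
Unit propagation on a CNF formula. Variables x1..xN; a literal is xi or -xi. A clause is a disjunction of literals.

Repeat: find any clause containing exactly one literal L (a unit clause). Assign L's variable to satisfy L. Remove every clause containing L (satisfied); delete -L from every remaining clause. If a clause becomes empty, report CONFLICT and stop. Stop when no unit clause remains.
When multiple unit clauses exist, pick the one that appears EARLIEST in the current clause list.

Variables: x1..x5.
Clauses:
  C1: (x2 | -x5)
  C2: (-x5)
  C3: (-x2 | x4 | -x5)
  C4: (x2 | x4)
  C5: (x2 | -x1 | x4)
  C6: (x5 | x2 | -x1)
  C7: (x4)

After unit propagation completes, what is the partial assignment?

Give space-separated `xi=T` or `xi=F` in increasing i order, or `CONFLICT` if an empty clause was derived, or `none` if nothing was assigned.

Answer: x4=T x5=F

Derivation:
unit clause [-5] forces x5=F; simplify:
  drop 5 from [5, 2, -1] -> [2, -1]
  satisfied 3 clause(s); 4 remain; assigned so far: [5]
unit clause [4] forces x4=T; simplify:
  satisfied 3 clause(s); 1 remain; assigned so far: [4, 5]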